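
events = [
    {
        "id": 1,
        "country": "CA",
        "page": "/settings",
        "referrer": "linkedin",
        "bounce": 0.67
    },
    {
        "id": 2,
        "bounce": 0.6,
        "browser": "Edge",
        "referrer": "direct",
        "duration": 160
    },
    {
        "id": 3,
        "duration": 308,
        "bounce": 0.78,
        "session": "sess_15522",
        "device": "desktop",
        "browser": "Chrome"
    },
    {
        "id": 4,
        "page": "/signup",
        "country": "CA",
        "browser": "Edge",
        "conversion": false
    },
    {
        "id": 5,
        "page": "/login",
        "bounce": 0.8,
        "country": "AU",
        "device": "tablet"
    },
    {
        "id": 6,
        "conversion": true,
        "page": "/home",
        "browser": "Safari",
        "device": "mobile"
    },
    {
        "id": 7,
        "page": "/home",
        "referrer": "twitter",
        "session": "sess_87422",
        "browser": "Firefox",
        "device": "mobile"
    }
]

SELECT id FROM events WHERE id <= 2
[1, 2]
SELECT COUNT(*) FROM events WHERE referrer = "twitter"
1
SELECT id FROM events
[1, 2, 3, 4, 5, 6, 7]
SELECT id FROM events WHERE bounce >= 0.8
[5]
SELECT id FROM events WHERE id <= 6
[1, 2, 3, 4, 5, 6]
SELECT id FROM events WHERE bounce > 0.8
[]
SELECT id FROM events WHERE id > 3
[4, 5, 6, 7]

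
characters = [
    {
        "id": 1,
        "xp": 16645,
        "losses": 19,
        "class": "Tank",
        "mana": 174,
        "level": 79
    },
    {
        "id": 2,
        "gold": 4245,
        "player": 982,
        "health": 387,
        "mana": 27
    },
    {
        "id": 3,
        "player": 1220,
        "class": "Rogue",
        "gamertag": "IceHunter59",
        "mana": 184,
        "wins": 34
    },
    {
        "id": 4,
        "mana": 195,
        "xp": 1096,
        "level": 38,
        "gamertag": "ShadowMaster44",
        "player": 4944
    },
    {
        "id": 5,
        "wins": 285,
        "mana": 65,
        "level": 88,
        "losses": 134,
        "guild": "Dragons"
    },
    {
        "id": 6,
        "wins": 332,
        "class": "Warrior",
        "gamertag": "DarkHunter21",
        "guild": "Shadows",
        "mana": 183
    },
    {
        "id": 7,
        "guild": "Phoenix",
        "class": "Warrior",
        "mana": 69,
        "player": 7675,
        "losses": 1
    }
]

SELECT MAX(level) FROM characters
88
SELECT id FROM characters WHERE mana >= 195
[4]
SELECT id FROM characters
[1, 2, 3, 4, 5, 6, 7]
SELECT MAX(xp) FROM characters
16645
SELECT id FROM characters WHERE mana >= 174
[1, 3, 4, 6]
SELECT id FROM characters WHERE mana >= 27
[1, 2, 3, 4, 5, 6, 7]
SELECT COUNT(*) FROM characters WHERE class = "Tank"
1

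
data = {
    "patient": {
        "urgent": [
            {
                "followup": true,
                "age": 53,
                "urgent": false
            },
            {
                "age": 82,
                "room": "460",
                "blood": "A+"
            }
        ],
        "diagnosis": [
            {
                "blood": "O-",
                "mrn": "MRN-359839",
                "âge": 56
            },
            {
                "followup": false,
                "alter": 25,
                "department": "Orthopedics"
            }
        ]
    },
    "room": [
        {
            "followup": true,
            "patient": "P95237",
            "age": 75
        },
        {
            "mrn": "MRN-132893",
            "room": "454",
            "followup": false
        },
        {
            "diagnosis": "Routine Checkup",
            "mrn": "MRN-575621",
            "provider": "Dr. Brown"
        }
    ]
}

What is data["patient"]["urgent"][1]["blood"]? "A+"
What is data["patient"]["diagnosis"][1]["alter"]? 25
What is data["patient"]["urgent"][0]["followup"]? True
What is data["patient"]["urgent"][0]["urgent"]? False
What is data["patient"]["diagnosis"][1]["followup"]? False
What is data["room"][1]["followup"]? False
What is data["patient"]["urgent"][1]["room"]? "460"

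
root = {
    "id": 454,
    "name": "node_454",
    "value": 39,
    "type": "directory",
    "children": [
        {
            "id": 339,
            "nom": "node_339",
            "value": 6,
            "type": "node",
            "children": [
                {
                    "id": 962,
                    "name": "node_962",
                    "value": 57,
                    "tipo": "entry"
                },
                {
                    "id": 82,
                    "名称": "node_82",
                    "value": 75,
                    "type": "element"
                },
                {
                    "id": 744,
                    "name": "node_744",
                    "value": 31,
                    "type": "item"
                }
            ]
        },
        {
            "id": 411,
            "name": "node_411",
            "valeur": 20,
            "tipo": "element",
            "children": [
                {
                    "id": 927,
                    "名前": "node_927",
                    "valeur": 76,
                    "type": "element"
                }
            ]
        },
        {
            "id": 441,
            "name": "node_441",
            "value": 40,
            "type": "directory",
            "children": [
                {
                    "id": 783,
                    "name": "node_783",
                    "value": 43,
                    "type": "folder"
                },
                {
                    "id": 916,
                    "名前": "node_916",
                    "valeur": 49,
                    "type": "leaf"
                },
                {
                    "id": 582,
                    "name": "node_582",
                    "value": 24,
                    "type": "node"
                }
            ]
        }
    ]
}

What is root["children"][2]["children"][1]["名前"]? "node_916"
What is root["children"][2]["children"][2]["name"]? "node_582"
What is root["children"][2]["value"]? 40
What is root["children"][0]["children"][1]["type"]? "element"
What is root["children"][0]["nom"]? "node_339"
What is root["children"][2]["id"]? 441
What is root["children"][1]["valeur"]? 20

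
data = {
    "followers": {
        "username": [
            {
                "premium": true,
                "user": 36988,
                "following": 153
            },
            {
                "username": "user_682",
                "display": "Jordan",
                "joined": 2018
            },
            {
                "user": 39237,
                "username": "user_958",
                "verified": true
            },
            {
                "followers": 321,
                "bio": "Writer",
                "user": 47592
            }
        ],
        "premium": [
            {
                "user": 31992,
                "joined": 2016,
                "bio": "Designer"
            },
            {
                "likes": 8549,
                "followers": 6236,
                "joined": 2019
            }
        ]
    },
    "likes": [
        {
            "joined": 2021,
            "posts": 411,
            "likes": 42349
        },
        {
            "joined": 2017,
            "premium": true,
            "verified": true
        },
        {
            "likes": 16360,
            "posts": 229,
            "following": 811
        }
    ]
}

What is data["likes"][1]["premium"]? True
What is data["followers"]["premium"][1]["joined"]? 2019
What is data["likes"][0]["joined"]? 2021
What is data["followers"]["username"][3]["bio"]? "Writer"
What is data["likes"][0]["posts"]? 411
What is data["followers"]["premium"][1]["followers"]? 6236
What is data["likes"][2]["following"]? 811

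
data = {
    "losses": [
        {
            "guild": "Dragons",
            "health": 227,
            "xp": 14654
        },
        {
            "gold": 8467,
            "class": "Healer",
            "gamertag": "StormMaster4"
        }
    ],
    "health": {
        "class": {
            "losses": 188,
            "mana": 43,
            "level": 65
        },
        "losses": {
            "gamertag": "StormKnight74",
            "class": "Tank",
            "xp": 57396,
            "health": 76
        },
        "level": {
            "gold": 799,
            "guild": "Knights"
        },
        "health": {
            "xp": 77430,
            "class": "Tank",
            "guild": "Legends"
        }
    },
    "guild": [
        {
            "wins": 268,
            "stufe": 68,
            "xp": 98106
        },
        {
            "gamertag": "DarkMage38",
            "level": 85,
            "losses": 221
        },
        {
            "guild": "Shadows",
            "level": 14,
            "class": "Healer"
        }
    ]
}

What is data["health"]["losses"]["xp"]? 57396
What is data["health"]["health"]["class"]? "Tank"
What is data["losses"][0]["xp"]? 14654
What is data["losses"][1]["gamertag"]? "StormMaster4"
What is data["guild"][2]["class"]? "Healer"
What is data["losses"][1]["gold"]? 8467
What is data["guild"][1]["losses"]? 221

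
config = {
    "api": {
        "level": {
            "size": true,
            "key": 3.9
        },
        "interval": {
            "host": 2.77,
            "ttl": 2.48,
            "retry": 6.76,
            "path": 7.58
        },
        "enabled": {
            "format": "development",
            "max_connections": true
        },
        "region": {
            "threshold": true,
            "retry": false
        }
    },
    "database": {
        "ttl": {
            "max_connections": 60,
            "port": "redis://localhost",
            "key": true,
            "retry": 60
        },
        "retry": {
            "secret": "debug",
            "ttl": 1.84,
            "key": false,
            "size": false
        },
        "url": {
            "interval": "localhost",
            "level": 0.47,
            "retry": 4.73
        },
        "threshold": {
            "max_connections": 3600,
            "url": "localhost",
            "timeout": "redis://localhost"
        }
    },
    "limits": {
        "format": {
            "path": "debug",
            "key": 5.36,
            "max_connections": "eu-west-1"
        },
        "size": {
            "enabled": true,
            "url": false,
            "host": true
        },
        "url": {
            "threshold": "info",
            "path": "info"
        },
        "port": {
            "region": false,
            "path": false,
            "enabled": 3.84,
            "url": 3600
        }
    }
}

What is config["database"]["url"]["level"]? 0.47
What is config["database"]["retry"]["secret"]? "debug"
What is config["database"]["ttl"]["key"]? True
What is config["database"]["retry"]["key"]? False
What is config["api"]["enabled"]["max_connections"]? True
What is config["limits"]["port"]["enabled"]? 3.84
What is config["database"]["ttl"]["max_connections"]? 60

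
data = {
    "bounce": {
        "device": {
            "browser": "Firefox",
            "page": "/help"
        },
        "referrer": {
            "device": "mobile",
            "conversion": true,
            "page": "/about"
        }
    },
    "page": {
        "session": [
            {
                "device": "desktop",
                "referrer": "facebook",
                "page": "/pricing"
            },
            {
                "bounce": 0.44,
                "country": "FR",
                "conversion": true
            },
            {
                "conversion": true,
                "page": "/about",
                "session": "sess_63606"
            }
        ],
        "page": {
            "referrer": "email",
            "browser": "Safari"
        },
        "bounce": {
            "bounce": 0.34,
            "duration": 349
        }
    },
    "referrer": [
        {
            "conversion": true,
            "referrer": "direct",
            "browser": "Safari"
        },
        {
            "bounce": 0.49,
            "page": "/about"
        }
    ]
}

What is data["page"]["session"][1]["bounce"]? 0.44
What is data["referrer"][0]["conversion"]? True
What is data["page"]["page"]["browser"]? "Safari"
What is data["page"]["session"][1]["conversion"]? True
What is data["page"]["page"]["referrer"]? "email"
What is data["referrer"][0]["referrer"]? "direct"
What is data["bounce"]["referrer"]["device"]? "mobile"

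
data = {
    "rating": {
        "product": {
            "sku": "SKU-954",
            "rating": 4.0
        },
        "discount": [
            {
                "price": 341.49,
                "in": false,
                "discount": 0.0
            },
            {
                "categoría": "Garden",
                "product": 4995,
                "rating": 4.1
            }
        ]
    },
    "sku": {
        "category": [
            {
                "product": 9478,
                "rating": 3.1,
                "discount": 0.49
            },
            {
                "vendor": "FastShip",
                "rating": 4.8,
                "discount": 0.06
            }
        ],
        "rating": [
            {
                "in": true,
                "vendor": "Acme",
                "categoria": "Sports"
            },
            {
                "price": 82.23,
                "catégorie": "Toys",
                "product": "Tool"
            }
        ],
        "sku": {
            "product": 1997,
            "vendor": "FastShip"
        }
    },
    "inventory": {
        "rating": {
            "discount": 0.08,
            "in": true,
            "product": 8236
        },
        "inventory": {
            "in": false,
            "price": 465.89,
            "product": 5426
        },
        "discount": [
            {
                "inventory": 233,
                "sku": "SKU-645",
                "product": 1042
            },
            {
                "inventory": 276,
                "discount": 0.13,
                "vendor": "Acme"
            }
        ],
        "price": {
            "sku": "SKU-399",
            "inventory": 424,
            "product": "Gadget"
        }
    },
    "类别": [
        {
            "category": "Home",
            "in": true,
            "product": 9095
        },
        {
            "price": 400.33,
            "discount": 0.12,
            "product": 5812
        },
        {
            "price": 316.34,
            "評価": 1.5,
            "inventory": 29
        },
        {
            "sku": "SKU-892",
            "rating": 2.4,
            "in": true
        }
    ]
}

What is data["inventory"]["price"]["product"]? "Gadget"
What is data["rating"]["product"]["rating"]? 4.0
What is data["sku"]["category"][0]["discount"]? 0.49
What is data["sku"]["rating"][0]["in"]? True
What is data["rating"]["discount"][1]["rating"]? 4.1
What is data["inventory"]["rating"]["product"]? 8236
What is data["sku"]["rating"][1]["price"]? 82.23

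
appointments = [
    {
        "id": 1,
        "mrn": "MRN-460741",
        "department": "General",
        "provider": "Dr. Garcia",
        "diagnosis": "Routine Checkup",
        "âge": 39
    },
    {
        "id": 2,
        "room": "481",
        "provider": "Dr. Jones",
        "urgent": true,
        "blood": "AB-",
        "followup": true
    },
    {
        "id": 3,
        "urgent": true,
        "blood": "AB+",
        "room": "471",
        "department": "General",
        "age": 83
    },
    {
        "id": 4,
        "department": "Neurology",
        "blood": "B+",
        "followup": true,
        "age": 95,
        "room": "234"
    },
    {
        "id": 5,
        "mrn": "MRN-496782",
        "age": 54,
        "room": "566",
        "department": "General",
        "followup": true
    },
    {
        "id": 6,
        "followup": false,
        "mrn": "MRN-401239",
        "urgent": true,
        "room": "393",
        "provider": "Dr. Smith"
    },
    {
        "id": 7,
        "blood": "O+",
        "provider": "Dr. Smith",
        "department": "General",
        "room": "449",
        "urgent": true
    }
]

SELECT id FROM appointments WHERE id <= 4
[1, 2, 3, 4]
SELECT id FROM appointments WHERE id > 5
[6, 7]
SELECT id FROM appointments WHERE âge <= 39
[1]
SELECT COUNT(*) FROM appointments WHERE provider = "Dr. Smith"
2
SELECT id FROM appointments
[1, 2, 3, 4, 5, 6, 7]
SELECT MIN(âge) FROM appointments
39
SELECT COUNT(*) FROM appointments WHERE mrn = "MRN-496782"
1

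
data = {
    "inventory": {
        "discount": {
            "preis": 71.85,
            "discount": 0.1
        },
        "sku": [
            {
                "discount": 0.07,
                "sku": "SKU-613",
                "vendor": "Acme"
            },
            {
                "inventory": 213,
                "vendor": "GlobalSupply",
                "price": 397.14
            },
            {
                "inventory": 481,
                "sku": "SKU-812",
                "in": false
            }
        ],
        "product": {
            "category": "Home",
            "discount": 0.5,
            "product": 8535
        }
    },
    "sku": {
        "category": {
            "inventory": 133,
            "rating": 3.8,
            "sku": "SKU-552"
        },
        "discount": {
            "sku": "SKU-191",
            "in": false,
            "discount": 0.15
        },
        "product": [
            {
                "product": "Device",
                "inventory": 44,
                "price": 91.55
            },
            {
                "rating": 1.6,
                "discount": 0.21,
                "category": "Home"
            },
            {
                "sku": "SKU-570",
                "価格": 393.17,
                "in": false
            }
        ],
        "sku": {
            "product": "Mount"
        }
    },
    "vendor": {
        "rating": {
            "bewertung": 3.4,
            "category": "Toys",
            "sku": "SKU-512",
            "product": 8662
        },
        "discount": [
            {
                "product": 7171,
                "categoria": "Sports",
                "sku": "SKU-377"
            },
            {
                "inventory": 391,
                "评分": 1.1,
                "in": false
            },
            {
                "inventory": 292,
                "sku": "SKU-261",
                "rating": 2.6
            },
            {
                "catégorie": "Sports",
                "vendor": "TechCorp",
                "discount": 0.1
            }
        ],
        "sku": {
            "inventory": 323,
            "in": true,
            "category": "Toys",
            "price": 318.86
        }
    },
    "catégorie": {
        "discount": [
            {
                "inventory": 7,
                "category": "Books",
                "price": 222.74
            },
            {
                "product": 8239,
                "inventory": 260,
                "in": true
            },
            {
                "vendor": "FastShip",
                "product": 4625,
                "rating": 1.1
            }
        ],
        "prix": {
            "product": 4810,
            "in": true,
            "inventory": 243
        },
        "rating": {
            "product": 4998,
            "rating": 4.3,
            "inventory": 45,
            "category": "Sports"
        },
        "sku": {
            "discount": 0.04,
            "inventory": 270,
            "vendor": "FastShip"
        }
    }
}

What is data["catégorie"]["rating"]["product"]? 4998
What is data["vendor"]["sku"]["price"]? 318.86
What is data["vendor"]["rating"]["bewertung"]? 3.4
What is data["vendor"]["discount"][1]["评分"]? 1.1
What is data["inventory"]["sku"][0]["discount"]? 0.07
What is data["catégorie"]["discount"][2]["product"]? 4625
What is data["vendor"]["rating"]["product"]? 8662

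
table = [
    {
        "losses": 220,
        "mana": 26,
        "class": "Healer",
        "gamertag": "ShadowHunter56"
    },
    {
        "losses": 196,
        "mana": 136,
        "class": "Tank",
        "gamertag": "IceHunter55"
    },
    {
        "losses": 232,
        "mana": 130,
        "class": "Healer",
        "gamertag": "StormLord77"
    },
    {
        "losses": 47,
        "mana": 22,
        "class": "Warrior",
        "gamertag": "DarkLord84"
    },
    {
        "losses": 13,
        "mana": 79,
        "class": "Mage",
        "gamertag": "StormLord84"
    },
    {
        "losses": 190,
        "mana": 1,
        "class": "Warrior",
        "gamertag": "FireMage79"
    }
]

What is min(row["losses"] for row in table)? 13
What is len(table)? 6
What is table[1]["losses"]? 196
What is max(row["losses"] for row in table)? 232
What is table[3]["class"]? "Warrior"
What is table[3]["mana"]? 22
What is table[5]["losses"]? 190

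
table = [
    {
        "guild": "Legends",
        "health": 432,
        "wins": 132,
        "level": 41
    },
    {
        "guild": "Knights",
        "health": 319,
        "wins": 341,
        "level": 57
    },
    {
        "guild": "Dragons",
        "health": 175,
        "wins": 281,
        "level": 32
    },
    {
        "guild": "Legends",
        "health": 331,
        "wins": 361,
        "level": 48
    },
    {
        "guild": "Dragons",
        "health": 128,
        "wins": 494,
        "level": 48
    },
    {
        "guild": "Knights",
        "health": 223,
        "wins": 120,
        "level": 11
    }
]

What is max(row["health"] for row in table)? 432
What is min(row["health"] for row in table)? 128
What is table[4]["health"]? 128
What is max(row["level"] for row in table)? 57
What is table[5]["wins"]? 120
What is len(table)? 6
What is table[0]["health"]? 432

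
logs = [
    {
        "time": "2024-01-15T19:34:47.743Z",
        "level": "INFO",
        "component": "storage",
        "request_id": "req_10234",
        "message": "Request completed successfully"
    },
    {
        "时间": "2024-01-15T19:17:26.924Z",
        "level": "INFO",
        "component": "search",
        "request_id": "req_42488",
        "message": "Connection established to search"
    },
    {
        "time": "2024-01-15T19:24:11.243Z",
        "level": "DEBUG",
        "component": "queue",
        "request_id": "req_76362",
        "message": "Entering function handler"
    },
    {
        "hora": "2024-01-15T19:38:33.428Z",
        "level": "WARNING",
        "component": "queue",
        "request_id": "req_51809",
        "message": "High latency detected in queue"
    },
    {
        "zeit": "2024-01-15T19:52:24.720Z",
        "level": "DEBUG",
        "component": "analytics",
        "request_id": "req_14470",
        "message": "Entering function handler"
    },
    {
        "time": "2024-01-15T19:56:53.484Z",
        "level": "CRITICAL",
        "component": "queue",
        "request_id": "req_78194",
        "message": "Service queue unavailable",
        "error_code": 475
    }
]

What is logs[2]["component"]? "queue"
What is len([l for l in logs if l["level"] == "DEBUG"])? 2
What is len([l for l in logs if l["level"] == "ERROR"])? 0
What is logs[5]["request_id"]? "req_78194"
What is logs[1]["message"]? "Connection established to search"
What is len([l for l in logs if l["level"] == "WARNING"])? 1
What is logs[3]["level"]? "WARNING"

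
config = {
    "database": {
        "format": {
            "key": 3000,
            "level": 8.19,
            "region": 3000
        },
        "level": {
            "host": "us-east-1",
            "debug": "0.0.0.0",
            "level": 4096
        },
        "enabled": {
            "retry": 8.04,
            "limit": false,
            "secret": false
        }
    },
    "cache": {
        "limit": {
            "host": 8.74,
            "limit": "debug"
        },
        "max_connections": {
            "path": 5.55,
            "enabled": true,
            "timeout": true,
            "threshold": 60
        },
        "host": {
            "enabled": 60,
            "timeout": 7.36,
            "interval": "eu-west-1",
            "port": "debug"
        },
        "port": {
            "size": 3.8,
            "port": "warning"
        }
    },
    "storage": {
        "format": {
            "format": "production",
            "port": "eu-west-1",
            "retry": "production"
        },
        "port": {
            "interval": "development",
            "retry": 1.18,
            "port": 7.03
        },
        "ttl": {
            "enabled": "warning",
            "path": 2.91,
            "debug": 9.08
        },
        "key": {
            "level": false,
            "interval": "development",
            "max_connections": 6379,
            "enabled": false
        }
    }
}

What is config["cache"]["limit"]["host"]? 8.74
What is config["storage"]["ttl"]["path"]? 2.91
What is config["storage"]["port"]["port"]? 7.03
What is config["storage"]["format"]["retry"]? "production"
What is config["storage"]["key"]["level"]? False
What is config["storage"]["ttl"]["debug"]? 9.08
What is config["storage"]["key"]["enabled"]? False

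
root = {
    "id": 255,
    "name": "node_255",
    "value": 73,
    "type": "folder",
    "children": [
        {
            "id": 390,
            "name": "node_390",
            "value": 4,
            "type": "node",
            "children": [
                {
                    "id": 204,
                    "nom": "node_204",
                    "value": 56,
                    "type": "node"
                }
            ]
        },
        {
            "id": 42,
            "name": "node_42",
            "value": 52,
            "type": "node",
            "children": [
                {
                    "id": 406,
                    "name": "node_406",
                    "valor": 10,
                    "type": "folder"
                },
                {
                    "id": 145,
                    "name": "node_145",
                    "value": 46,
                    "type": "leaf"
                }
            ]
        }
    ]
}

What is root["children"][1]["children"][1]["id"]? 145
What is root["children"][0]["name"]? "node_390"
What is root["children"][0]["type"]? "node"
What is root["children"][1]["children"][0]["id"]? 406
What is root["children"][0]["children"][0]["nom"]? "node_204"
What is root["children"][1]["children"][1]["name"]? "node_145"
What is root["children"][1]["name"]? "node_42"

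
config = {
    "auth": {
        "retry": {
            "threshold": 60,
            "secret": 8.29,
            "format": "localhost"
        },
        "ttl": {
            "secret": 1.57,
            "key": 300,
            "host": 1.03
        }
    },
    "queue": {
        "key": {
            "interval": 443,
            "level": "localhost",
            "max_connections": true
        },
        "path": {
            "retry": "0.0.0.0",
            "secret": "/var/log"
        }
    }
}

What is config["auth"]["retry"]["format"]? "localhost"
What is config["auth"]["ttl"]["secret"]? 1.57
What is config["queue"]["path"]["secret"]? "/var/log"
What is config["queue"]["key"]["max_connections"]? True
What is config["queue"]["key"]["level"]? "localhost"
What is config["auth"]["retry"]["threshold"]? 60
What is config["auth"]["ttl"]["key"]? 300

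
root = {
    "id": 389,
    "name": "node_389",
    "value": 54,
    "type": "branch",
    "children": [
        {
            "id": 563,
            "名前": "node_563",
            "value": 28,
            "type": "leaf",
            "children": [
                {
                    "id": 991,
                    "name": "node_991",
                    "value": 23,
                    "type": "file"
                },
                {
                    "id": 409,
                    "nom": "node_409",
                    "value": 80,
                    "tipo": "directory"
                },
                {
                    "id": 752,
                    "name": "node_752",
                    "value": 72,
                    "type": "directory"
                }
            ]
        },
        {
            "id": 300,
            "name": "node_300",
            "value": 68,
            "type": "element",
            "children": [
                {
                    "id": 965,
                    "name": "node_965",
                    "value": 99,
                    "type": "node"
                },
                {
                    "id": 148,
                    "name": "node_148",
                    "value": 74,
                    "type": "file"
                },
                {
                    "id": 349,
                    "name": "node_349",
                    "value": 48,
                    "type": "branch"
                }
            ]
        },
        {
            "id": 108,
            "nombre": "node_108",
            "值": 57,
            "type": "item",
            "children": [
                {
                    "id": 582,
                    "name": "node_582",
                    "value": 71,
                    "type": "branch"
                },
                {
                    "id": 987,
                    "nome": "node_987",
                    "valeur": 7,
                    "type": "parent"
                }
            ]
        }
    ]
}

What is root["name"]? "node_389"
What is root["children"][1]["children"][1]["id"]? 148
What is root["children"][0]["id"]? 563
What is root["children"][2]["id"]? 108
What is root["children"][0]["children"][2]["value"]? 72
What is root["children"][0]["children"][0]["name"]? "node_991"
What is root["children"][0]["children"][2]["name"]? "node_752"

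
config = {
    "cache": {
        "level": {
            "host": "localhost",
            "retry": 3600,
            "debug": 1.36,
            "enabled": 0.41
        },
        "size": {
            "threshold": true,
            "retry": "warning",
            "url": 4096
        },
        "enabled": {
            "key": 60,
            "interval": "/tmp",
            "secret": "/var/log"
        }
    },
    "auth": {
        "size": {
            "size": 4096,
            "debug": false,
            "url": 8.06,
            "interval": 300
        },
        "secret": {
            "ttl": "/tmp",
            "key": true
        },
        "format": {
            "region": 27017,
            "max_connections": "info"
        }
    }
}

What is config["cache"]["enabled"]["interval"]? "/tmp"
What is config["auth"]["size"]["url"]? 8.06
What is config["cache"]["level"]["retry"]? 3600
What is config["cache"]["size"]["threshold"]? True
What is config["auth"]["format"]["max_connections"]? "info"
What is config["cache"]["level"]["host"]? "localhost"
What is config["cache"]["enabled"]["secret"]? "/var/log"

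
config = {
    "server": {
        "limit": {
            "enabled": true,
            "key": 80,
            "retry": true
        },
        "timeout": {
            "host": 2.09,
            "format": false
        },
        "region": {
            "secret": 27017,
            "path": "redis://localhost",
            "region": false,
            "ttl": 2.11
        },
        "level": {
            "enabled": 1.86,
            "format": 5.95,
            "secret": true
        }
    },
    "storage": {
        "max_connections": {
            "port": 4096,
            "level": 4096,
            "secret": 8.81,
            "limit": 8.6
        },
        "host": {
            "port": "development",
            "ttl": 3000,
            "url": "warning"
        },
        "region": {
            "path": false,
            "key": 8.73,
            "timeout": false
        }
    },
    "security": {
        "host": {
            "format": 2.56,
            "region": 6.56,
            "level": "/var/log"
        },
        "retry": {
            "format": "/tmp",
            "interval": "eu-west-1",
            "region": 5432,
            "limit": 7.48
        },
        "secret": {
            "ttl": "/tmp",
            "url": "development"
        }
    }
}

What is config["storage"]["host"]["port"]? "development"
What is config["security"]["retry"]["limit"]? 7.48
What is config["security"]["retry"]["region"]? 5432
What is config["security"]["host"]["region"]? 6.56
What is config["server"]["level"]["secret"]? True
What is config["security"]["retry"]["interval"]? "eu-west-1"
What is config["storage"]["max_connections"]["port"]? 4096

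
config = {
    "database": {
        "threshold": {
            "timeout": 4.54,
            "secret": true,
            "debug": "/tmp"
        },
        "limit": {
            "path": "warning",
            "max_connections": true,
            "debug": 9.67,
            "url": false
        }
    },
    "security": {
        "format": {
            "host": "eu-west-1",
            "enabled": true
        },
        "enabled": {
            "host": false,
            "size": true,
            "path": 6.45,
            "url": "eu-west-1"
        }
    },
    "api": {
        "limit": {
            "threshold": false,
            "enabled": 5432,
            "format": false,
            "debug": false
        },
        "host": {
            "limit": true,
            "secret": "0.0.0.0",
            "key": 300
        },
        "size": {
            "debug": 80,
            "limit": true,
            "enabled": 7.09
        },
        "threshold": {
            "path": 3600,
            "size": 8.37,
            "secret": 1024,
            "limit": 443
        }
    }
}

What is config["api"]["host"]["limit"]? True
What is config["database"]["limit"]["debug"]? 9.67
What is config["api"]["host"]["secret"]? "0.0.0.0"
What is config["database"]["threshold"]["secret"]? True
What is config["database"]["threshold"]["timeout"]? 4.54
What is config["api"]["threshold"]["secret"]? 1024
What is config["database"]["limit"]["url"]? False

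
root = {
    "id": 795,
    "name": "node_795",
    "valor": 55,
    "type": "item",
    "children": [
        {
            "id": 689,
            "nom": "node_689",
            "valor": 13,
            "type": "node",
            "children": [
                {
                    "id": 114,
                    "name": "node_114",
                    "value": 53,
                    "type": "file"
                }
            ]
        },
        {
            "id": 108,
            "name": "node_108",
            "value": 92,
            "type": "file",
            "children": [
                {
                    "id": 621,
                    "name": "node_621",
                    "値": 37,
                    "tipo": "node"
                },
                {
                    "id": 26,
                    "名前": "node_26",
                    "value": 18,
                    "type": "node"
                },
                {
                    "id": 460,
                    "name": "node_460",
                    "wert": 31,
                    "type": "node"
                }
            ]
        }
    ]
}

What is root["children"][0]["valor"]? 13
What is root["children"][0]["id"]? 689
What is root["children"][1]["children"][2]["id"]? 460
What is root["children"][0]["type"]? "node"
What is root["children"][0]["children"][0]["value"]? 53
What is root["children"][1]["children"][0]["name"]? "node_621"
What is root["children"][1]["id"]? 108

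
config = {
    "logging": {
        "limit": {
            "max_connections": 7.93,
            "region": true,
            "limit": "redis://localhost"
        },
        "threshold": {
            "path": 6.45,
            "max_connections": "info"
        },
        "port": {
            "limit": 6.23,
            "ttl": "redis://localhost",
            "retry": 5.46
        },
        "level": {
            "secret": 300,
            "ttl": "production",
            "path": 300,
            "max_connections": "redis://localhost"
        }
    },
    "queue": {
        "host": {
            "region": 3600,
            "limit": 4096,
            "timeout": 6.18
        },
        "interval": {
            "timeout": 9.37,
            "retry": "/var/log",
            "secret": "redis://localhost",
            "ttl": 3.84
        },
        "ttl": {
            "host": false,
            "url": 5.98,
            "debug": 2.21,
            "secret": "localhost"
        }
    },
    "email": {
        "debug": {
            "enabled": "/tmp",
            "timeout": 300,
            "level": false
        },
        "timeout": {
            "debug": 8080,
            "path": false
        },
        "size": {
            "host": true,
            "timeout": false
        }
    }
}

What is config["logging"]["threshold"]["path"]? 6.45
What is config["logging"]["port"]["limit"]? 6.23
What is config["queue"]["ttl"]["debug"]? 2.21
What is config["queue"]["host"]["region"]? 3600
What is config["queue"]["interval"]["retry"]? "/var/log"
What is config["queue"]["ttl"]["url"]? 5.98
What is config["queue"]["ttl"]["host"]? False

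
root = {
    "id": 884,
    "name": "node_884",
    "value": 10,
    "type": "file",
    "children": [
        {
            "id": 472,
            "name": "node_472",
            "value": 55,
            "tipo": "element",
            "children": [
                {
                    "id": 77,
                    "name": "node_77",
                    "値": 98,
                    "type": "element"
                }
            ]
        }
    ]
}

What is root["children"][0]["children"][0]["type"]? "element"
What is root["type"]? "file"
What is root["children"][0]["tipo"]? "element"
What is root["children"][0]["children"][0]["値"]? 98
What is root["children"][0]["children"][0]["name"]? "node_77"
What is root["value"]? 10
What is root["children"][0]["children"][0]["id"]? 77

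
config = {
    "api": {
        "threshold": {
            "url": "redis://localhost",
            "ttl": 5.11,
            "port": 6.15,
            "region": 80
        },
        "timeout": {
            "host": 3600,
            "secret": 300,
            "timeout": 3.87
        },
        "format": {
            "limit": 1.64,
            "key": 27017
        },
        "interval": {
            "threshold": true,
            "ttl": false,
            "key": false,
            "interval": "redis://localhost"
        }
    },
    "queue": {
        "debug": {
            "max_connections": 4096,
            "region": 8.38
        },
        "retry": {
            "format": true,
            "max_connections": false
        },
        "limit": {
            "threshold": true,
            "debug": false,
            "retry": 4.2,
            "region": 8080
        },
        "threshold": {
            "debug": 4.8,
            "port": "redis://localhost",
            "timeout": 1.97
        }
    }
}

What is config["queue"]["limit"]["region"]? 8080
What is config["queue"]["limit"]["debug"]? False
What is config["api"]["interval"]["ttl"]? False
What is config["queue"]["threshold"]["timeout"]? 1.97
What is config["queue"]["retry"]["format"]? True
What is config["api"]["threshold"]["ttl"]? 5.11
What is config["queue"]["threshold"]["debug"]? 4.8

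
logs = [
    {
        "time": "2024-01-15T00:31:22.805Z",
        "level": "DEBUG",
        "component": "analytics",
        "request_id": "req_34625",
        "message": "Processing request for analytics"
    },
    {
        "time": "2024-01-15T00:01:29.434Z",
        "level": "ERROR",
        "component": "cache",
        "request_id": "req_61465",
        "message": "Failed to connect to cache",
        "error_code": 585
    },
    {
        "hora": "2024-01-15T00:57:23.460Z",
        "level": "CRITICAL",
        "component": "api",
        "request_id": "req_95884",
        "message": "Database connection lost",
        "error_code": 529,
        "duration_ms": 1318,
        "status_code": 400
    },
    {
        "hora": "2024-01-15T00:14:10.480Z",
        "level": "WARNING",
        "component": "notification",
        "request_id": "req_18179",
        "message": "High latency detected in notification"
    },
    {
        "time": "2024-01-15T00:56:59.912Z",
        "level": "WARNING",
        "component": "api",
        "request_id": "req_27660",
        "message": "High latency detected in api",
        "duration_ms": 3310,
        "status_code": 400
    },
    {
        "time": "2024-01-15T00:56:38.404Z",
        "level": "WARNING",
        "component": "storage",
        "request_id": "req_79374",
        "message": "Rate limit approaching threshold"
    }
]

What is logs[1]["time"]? "2024-01-15T00:01:29.434Z"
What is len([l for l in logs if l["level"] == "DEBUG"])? 1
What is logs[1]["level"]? "ERROR"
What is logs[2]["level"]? "CRITICAL"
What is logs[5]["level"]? "WARNING"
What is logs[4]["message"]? "High latency detected in api"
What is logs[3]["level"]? "WARNING"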